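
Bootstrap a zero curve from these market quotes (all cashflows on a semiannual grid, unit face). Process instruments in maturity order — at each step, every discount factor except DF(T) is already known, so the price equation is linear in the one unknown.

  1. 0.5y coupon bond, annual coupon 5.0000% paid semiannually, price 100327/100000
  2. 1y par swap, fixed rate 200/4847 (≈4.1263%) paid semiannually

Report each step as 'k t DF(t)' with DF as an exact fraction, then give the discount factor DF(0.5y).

1 1/2 2447/2500
2 1 24/25
DF(0.5y) = 2447/2500 ≈ 0.978800

step 1 [0.5y] bond c/2=1/40: DF=(100327/100000 − 1/40·(0))/(1+1/40) = 2447/2500 ≈ 0.978800
step 2 [1y] swap r/2=100/4847: DF=(1 − 100/4847·(0.978800))/(1+100/4847) = 24/25 ≈ 0.960000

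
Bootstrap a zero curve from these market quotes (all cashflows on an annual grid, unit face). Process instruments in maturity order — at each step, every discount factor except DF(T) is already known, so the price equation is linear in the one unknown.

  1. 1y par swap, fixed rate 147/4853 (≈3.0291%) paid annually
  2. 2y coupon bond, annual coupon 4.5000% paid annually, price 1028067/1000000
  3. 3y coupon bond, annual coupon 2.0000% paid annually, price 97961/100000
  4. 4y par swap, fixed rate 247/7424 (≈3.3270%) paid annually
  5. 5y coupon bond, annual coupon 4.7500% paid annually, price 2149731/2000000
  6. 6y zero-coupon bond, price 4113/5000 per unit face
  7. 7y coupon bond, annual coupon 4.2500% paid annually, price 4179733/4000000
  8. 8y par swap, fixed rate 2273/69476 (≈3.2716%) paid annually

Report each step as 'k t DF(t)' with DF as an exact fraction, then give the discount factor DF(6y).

1 1 4853/5000
2 2 471/500
3 3 9229/10000
4 4 1753/2000
5 5 4289/5000
6 6 4113/5000
7 7 313/400
8 8 7727/10000
DF(6y) = 4113/5000 ≈ 0.822600

step 1 [1y] swap r/1=147/4853: DF=(1 − 147/4853·(0))/(1+147/4853) = 4853/5000 ≈ 0.970600
step 2 [2y] bond c/1=9/200: DF=(1028067/1000000 − 9/200·(0.970600))/(1+9/200) = 471/500 ≈ 0.942000
step 3 [3y] bond c/1=1/50: DF=(97961/100000 − 1/50·(0.970600+0.942000))/(1+1/50) = 9229/10000 ≈ 0.922900
step 4 [4y] swap r/1=247/7424: DF=(1 − 247/7424·(0.970600+0.942000+0.922900))/(1+247/7424) = 1753/2000 ≈ 0.876500
step 5 [5y] bond c/1=19/400: DF=(2149731/2000000 − 19/400·(0.970600+0.942000+0.922900+0.876500))/(1+19/400) = 4289/5000 ≈ 0.857800
step 6 [6y] zero: DF = P = 4113/5000 ≈ 0.822600
step 7 [7y] bond c/1=17/400: DF=(4179733/4000000 − 17/400·(0.970600+0.942000+0.922900+0.876500+0.857800+0.822600))/(1+17/400) = 313/400 ≈ 0.782500
step 8 [8y] swap r/1=2273/69476: DF=(1 − 2273/69476·(0.970600+0.942000+0.922900+0.876500+0.857800+0.822600+0.782500))/(1+2273/69476) = 7727/10000 ≈ 0.772700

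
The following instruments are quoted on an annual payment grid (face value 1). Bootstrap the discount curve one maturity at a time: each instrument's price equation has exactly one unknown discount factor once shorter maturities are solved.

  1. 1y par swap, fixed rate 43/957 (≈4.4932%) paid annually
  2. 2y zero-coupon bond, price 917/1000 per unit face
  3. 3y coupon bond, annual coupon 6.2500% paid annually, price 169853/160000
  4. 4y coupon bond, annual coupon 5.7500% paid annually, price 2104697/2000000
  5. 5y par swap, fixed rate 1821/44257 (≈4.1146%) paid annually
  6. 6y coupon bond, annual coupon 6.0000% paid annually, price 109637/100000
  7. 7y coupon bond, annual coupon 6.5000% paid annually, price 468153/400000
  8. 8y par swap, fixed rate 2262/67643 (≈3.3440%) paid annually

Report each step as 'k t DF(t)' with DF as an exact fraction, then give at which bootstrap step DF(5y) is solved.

step 1 [1y] swap r/1=43/957: DF=(1 − 43/957·(0))/(1+43/957) = 957/1000 ≈ 0.957000
step 2 [2y] zero: DF = P = 917/1000 ≈ 0.917000
step 3 [3y] bond c/1=1/16: DF=(169853/160000 − 1/16·(0.957000+0.917000))/(1+1/16) = 8889/10000 ≈ 0.888900
step 4 [4y] bond c/1=23/400: DF=(2104697/2000000 − 23/400·(0.957000+0.917000+0.888900))/(1+23/400) = 8449/10000 ≈ 0.844900
step 5 [5y] swap r/1=1821/44257: DF=(1 − 1821/44257·(0.957000+0.917000+0.888900+0.844900))/(1+1821/44257) = 8179/10000 ≈ 0.817900
step 6 [6y] bond c/1=3/50: DF=(109637/100000 − 3/50·(0.957000+0.917000+0.888900+0.844900+0.817900))/(1+3/50) = 3919/5000 ≈ 0.783800
step 7 [7y] bond c/1=13/200: DF=(468153/400000 − 13/200·(0.957000+0.917000+0.888900+0.844900+0.817900+0.783800))/(1+13/200) = 781/1000 ≈ 0.781000
step 8 [8y] swap r/1=2262/67643: DF=(1 − 2262/67643·(0.957000+0.917000+0.888900+0.844900+0.817900+0.783800+0.781000))/(1+2262/67643) = 3869/5000 ≈ 0.773800

1 1 957/1000
2 2 917/1000
3 3 8889/10000
4 4 8449/10000
5 5 8179/10000
6 6 3919/5000
7 7 781/1000
8 8 3869/5000
DF(5y) is solved at step 5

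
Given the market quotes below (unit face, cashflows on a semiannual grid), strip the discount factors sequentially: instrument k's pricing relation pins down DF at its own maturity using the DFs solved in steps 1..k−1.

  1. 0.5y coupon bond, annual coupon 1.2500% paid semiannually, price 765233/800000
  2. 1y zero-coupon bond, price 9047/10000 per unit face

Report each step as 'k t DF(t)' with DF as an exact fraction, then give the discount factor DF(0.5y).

1 1/2 4753/5000
2 1 9047/10000
DF(0.5y) = 4753/5000 ≈ 0.950600

step 1 [0.5y] bond c/2=1/160: DF=(765233/800000 − 1/160·(0))/(1+1/160) = 4753/5000 ≈ 0.950600
step 2 [1y] zero: DF = P = 9047/10000 ≈ 0.904700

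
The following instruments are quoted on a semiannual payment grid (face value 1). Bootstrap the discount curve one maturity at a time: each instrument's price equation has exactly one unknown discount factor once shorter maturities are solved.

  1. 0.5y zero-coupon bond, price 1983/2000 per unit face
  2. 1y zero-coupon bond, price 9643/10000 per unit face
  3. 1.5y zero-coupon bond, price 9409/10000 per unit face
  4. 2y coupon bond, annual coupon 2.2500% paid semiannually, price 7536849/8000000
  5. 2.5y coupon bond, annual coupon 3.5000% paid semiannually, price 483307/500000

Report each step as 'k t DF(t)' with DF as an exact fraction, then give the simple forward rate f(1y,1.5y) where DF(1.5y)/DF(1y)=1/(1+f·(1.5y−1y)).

1 1/2 1983/2000
2 1 9643/10000
3 3/2 9409/10000
4 2 4497/5000
5 5/2 8847/10000
f(1y,1.5y) = ((9643/10000)/(9409/10000) − 1)/(1/2) = 468/9409 ≈ 4.9740%

step 1 [0.5y] zero: DF = P = 1983/2000 ≈ 0.991500
step 2 [1y] zero: DF = P = 9643/10000 ≈ 0.964300
step 3 [1.5y] zero: DF = P = 9409/10000 ≈ 0.940900
step 4 [2y] bond c/2=9/800: DF=(7536849/8000000 − 9/800·(0.991500+0.964300+0.940900))/(1+9/800) = 4497/5000 ≈ 0.899400
step 5 [2.5y] bond c/2=7/400: DF=(483307/500000 − 7/400·(0.991500+0.964300+0.940900+0.899400))/(1+7/400) = 8847/10000 ≈ 0.884700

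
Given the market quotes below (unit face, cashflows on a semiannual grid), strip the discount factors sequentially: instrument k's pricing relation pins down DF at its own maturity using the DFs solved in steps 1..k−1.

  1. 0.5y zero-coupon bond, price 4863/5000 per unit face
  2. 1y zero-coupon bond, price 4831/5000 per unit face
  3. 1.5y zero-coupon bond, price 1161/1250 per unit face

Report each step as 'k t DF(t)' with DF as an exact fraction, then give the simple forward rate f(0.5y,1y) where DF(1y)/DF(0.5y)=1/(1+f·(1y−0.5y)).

1 1/2 4863/5000
2 1 4831/5000
3 3/2 1161/1250
f(0.5y,1y) = ((4863/5000)/(4831/5000) − 1)/(1/2) = 64/4831 ≈ 1.3248%

step 1 [0.5y] zero: DF = P = 4863/5000 ≈ 0.972600
step 2 [1y] zero: DF = P = 4831/5000 ≈ 0.966200
step 3 [1.5y] zero: DF = P = 1161/1250 ≈ 0.928800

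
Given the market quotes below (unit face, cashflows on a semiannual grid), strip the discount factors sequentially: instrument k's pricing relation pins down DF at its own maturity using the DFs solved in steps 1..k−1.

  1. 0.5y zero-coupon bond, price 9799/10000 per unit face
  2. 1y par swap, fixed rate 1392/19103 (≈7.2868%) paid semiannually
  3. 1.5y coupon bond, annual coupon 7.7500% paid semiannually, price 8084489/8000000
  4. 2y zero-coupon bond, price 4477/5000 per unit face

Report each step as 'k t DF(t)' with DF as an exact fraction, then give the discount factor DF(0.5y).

step 1 [0.5y] zero: DF = P = 9799/10000 ≈ 0.979900
step 2 [1y] swap r/2=696/19103: DF=(1 − 696/19103·(0.979900))/(1+696/19103) = 1163/1250 ≈ 0.930400
step 3 [1.5y] bond c/2=31/800: DF=(8084489/8000000 − 31/800·(0.979900+0.930400))/(1+31/800) = 1127/1250 ≈ 0.901600
step 4 [2y] zero: DF = P = 4477/5000 ≈ 0.895400

1 1/2 9799/10000
2 1 1163/1250
3 3/2 1127/1250
4 2 4477/5000
DF(0.5y) = 9799/10000 ≈ 0.979900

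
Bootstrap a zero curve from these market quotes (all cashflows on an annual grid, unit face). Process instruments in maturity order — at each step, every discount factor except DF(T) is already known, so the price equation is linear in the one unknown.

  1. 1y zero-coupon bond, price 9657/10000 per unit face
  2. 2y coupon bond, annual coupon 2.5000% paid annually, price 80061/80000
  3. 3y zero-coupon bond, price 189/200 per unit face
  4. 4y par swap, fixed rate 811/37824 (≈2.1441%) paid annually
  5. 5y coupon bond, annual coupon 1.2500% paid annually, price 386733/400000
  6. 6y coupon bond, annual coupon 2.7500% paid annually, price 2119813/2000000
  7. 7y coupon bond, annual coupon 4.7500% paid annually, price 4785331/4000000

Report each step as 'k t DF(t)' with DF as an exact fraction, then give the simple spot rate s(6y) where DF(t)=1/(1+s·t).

step 1 [1y] zero: DF = P = 9657/10000 ≈ 0.965700
step 2 [2y] bond c/1=1/40: DF=(80061/80000 − 1/40·(0.965700))/(1+1/40) = 1191/1250 ≈ 0.952800
step 3 [3y] zero: DF = P = 189/200 ≈ 0.945000
step 4 [4y] swap r/1=811/37824: DF=(1 − 811/37824·(0.965700+0.952800+0.945000))/(1+811/37824) = 9189/10000 ≈ 0.918900
step 5 [5y] bond c/1=1/80: DF=(386733/400000 − 1/80·(0.965700+0.952800+0.945000+0.918900))/(1+1/80) = 4541/5000 ≈ 0.908200
step 6 [6y] bond c/1=11/400: DF=(2119813/2000000 − 11/400·(0.965700+0.952800+0.945000+0.918900+0.908200))/(1+11/400) = 453/500 ≈ 0.906000
step 7 [7y] bond c/1=19/400: DF=(4785331/4000000 − 19/400·(0.965700+0.952800+0.945000+0.918900+0.908200+0.906000))/(1+19/400) = 8883/10000 ≈ 0.888300

1 1 9657/10000
2 2 1191/1250
3 3 189/200
4 4 9189/10000
5 5 4541/5000
6 6 453/500
7 7 8883/10000
s(6y) = (1/(453/500) − 1)/(6) = 47/2718 ≈ 1.7292%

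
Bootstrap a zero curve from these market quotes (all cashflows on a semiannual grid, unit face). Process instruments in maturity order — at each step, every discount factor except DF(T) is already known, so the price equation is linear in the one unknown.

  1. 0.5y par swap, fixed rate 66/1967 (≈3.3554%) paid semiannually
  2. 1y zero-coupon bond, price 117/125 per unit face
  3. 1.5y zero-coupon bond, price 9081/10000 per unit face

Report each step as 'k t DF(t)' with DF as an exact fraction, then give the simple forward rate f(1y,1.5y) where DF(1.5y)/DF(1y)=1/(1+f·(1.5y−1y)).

1 1/2 1967/2000
2 1 117/125
3 3/2 9081/10000
f(1y,1.5y) = ((117/125)/(9081/10000) − 1)/(1/2) = 62/1009 ≈ 6.1447%

step 1 [0.5y] swap r/2=33/1967: DF=(1 − 33/1967·(0))/(1+33/1967) = 1967/2000 ≈ 0.983500
step 2 [1y] zero: DF = P = 117/125 ≈ 0.936000
step 3 [1.5y] zero: DF = P = 9081/10000 ≈ 0.908100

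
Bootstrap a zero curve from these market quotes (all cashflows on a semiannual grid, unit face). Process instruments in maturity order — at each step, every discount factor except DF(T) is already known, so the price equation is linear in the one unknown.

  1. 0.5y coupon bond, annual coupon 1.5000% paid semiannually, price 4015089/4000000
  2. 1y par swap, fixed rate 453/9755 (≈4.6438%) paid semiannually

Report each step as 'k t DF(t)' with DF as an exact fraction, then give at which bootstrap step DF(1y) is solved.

step 1 [0.5y] bond c/2=3/400: DF=(4015089/4000000 − 3/400·(0))/(1+3/400) = 9963/10000 ≈ 0.996300
step 2 [1y] swap r/2=453/19510: DF=(1 − 453/19510·(0.996300))/(1+453/19510) = 9547/10000 ≈ 0.954700

1 1/2 9963/10000
2 1 9547/10000
DF(1y) is solved at step 2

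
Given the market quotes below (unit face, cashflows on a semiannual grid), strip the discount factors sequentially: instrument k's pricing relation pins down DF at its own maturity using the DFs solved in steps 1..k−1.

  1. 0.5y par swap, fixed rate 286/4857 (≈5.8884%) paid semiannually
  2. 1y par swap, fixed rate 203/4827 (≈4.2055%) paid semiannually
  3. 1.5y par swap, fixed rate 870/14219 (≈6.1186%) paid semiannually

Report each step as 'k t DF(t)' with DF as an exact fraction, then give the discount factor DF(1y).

step 1 [0.5y] swap r/2=143/4857: DF=(1 − 143/4857·(0))/(1+143/4857) = 4857/5000 ≈ 0.971400
step 2 [1y] swap r/2=203/9654: DF=(1 − 203/9654·(0.971400))/(1+203/9654) = 4797/5000 ≈ 0.959400
step 3 [1.5y] swap r/2=435/14219: DF=(1 − 435/14219·(0.971400+0.959400))/(1+435/14219) = 913/1000 ≈ 0.913000

1 1/2 4857/5000
2 1 4797/5000
3 3/2 913/1000
DF(1y) = 4797/5000 ≈ 0.959400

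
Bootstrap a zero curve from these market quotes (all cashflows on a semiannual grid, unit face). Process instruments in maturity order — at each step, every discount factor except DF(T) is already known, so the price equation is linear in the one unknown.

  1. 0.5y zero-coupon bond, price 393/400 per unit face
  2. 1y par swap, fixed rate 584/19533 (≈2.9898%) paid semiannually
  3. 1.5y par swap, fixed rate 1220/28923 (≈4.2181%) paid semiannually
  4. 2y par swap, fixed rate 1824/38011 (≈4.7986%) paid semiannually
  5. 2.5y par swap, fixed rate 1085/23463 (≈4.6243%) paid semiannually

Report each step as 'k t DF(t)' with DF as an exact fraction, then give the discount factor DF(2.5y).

step 1 [0.5y] zero: DF = P = 393/400 ≈ 0.982500
step 2 [1y] swap r/2=292/19533: DF=(1 − 292/19533·(0.982500))/(1+292/19533) = 2427/2500 ≈ 0.970800
step 3 [1.5y] swap r/2=610/28923: DF=(1 − 610/28923·(0.982500+0.970800))/(1+610/28923) = 939/1000 ≈ 0.939000
step 4 [2y] swap r/2=912/38011: DF=(1 − 912/38011·(0.982500+0.970800+0.939000))/(1+912/38011) = 568/625 ≈ 0.908800
step 5 [2.5y] swap r/2=1085/46926: DF=(1 − 1085/46926·(0.982500+0.970800+0.939000+0.908800))/(1+1085/46926) = 1783/2000 ≈ 0.891500

1 1/2 393/400
2 1 2427/2500
3 3/2 939/1000
4 2 568/625
5 5/2 1783/2000
DF(2.5y) = 1783/2000 ≈ 0.891500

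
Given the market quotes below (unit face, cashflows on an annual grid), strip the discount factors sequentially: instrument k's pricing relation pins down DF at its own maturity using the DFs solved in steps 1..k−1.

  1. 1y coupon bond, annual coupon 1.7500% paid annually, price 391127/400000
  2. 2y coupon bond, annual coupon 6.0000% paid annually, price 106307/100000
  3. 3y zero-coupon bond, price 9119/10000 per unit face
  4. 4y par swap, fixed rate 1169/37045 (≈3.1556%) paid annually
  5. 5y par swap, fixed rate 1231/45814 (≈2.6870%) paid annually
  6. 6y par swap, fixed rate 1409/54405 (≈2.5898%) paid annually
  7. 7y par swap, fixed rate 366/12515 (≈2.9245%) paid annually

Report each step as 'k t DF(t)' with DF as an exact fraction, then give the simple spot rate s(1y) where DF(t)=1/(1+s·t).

1 1 961/1000
2 2 1897/2000
3 3 9119/10000
4 4 8831/10000
5 5 8769/10000
6 6 8591/10000
7 7 817/1000
s(1y) = (1/(961/1000) − 1)/(1) = 39/961 ≈ 4.0583%

step 1 [1y] bond c/1=7/400: DF=(391127/400000 − 7/400·(0))/(1+7/400) = 961/1000 ≈ 0.961000
step 2 [2y] bond c/1=3/50: DF=(106307/100000 − 3/50·(0.961000))/(1+3/50) = 1897/2000 ≈ 0.948500
step 3 [3y] zero: DF = P = 9119/10000 ≈ 0.911900
step 4 [4y] swap r/1=1169/37045: DF=(1 − 1169/37045·(0.961000+0.948500+0.911900))/(1+1169/37045) = 8831/10000 ≈ 0.883100
step 5 [5y] swap r/1=1231/45814: DF=(1 − 1231/45814·(0.961000+0.948500+0.911900+0.883100))/(1+1231/45814) = 8769/10000 ≈ 0.876900
step 6 [6y] swap r/1=1409/54405: DF=(1 − 1409/54405·(0.961000+0.948500+0.911900+0.883100+0.876900))/(1+1409/54405) = 8591/10000 ≈ 0.859100
step 7 [7y] swap r/1=366/12515: DF=(1 − 366/12515·(0.961000+0.948500+0.911900+0.883100+0.876900+0.859100))/(1+366/12515) = 817/1000 ≈ 0.817000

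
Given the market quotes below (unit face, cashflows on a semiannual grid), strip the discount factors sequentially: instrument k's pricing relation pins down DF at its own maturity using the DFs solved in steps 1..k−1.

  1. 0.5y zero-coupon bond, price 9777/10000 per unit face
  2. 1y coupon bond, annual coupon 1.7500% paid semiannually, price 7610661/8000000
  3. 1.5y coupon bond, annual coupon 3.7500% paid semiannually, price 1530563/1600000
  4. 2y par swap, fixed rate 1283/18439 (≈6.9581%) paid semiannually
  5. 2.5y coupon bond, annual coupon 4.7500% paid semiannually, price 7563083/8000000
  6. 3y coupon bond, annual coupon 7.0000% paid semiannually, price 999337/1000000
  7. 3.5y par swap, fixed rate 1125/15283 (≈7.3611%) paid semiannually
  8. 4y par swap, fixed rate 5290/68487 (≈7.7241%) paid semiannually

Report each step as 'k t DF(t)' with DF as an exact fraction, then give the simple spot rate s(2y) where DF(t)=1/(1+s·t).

1 1/2 9777/10000
2 1 4673/5000
3 3/2 4519/5000
4 2 8717/10000
5 5/2 8379/10000
6 3 13/16
7 7/2 31/40
8 4 1471/2000
s(2y) = (1/(8717/10000) − 1)/(2) = 1283/17434 ≈ 7.3592%

step 1 [0.5y] zero: DF = P = 9777/10000 ≈ 0.977700
step 2 [1y] bond c/2=7/800: DF=(7610661/8000000 − 7/800·(0.977700))/(1+7/800) = 4673/5000 ≈ 0.934600
step 3 [1.5y] bond c/2=3/160: DF=(1530563/1600000 − 3/160·(0.977700+0.934600))/(1+3/160) = 4519/5000 ≈ 0.903800
step 4 [2y] swap r/2=1283/36878: DF=(1 − 1283/36878·(0.977700+0.934600+0.903800))/(1+1283/36878) = 8717/10000 ≈ 0.871700
step 5 [2.5y] bond c/2=19/800: DF=(7563083/8000000 − 19/800·(0.977700+0.934600+0.903800+0.871700))/(1+19/800) = 8379/10000 ≈ 0.837900
step 6 [3y] bond c/2=7/200: DF=(999337/1000000 − 7/200·(0.977700+0.934600+0.903800+0.871700+0.837900))/(1+7/200) = 13/16 ≈ 0.812500
step 7 [3.5y] swap r/2=1125/30566: DF=(1 − 1125/30566·(0.977700+0.934600+0.903800+0.871700+0.837900+0.812500))/(1+1125/30566) = 31/40 ≈ 0.775000
step 8 [4y] swap r/2=2645/68487: DF=(1 − 2645/68487·(0.977700+0.934600+0.903800+0.871700+0.837900+0.812500+0.775000))/(1+2645/68487) = 1471/2000 ≈ 0.735500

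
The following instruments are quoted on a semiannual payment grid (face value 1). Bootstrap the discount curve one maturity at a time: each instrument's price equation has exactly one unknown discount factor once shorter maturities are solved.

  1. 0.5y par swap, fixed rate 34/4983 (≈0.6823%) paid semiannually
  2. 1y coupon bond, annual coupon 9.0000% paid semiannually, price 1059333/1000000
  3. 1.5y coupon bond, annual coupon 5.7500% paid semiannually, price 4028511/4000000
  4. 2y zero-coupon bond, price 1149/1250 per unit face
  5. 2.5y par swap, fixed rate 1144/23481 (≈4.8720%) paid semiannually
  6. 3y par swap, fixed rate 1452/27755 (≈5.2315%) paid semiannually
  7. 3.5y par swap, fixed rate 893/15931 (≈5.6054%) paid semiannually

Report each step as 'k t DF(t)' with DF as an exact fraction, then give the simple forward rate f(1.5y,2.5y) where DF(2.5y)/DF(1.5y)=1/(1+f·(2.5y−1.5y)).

step 1 [0.5y] swap r/2=17/4983: DF=(1 − 17/4983·(0))/(1+17/4983) = 4983/5000 ≈ 0.996600
step 2 [1y] bond c/2=9/200: DF=(1059333/1000000 − 9/200·(0.996600))/(1+9/200) = 2427/2500 ≈ 0.970800
step 3 [1.5y] bond c/2=23/800: DF=(4028511/4000000 − 23/800·(0.996600+0.970800))/(1+23/800) = 231/250 ≈ 0.924000
step 4 [2y] zero: DF = P = 1149/1250 ≈ 0.919200
step 5 [2.5y] swap r/2=572/23481: DF=(1 − 572/23481·(0.996600+0.970800+0.924000+0.919200))/(1+572/23481) = 1107/1250 ≈ 0.885600
step 6 [3y] swap r/2=726/27755: DF=(1 − 726/27755·(0.996600+0.970800+0.924000+0.919200+0.885600))/(1+726/27755) = 2137/2500 ≈ 0.854800
step 7 [3.5y] swap r/2=893/31862: DF=(1 − 893/31862·(0.996600+0.970800+0.924000+0.919200+0.885600+0.854800))/(1+893/31862) = 4107/5000 ≈ 0.821400

1 1/2 4983/5000
2 1 2427/2500
3 3/2 231/250
4 2 1149/1250
5 5/2 1107/1250
6 3 2137/2500
7 7/2 4107/5000
f(1.5y,2.5y) = ((231/250)/(1107/1250) − 1)/(1) = 16/369 ≈ 4.3360%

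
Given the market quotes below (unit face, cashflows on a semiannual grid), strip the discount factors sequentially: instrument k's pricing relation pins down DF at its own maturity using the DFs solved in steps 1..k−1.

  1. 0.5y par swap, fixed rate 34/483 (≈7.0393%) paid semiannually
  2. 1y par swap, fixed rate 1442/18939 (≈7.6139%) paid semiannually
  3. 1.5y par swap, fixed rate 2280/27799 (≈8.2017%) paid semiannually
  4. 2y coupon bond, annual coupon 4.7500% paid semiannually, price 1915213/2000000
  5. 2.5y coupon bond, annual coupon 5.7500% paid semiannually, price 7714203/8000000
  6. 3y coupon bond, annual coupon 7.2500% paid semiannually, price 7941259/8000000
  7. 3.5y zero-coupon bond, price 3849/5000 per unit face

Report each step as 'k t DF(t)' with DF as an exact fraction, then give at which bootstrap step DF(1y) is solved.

step 1 [0.5y] swap r/2=17/483: DF=(1 − 17/483·(0))/(1+17/483) = 483/500 ≈ 0.966000
step 2 [1y] swap r/2=721/18939: DF=(1 − 721/18939·(0.966000))/(1+721/18939) = 9279/10000 ≈ 0.927900
step 3 [1.5y] swap r/2=1140/27799: DF=(1 − 1140/27799·(0.966000+0.927900))/(1+1140/27799) = 443/500 ≈ 0.886000
step 4 [2y] bond c/2=19/800: DF=(1915213/2000000 − 19/800·(0.966000+0.927900+0.886000))/(1+19/800) = 8709/10000 ≈ 0.870900
step 5 [2.5y] bond c/2=23/800: DF=(7714203/8000000 − 23/800·(0.966000+0.927900+0.886000+0.870900))/(1+23/800) = 8353/10000 ≈ 0.835300
step 6 [3y] bond c/2=29/800: DF=(7941259/8000000 − 29/800·(0.966000+0.927900+0.886000+0.870900+0.835300))/(1+29/800) = 801/1000 ≈ 0.801000
step 7 [3.5y] zero: DF = P = 3849/5000 ≈ 0.769800

1 1/2 483/500
2 1 9279/10000
3 3/2 443/500
4 2 8709/10000
5 5/2 8353/10000
6 3 801/1000
7 7/2 3849/5000
DF(1y) is solved at step 2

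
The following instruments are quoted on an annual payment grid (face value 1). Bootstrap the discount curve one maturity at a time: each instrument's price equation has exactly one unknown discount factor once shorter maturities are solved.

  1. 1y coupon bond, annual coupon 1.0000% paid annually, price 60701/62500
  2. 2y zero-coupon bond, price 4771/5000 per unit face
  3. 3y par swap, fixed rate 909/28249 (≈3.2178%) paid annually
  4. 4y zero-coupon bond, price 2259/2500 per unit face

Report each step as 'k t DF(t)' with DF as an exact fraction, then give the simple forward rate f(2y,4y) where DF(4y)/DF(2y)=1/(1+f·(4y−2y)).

1 1 601/625
2 2 4771/5000
3 3 9091/10000
4 4 2259/2500
f(2y,4y) = ((4771/5000)/(2259/2500) − 1)/(2) = 253/9036 ≈ 2.7999%

step 1 [1y] bond c/1=1/100: DF=(60701/62500 − 1/100·(0))/(1+1/100) = 601/625 ≈ 0.961600
step 2 [2y] zero: DF = P = 4771/5000 ≈ 0.954200
step 3 [3y] swap r/1=909/28249: DF=(1 − 909/28249·(0.961600+0.954200))/(1+909/28249) = 9091/10000 ≈ 0.909100
step 4 [4y] zero: DF = P = 2259/2500 ≈ 0.903600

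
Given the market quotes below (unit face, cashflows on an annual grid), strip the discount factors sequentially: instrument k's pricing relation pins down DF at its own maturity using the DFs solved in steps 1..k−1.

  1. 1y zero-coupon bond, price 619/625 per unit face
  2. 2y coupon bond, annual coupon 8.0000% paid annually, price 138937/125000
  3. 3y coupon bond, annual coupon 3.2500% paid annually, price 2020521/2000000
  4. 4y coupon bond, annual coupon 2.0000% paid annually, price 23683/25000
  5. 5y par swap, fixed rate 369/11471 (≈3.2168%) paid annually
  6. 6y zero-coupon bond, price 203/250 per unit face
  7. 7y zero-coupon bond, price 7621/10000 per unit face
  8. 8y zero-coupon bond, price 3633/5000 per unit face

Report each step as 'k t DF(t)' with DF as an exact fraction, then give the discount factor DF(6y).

step 1 [1y] zero: DF = P = 619/625 ≈ 0.990400
step 2 [2y] bond c/1=2/25: DF=(138937/125000 − 2/25·(0.990400))/(1+2/25) = 4779/5000 ≈ 0.955800
step 3 [3y] bond c/1=13/400: DF=(2020521/2000000 − 13/400·(0.990400+0.955800))/(1+13/400) = 2293/2500 ≈ 0.917200
step 4 [4y] bond c/1=1/50: DF=(23683/25000 − 1/50·(0.990400+0.955800+0.917200))/(1+1/50) = 4363/5000 ≈ 0.872600
step 5 [5y] swap r/1=369/11471: DF=(1 − 369/11471·(0.990400+0.955800+0.917200+0.872600))/(1+369/11471) = 2131/2500 ≈ 0.852400
step 6 [6y] zero: DF = P = 203/250 ≈ 0.812000
step 7 [7y] zero: DF = P = 7621/10000 ≈ 0.762100
step 8 [8y] zero: DF = P = 3633/5000 ≈ 0.726600

1 1 619/625
2 2 4779/5000
3 3 2293/2500
4 4 4363/5000
5 5 2131/2500
6 6 203/250
7 7 7621/10000
8 8 3633/5000
DF(6y) = 203/250 ≈ 0.812000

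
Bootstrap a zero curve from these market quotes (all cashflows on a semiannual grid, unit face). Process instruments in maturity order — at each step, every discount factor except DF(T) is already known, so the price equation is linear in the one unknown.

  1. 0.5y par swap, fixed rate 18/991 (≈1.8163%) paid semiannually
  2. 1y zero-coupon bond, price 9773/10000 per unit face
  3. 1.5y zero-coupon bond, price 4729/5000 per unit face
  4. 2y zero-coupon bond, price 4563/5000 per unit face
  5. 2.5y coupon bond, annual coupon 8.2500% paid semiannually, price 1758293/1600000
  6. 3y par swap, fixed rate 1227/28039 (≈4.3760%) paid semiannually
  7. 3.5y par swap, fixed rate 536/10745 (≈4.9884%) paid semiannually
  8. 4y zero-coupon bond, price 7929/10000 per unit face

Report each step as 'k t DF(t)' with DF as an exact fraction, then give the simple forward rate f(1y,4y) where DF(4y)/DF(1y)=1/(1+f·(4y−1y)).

1 1/2 991/1000
2 1 9773/10000
3 3/2 4729/5000
4 2 4563/5000
5 5/2 4519/5000
6 3 8773/10000
7 7/2 1049/1250
8 4 7929/10000
f(1y,4y) = ((9773/10000)/(7929/10000) − 1)/(3) = 1844/23787 ≈ 7.7521%

step 1 [0.5y] swap r/2=9/991: DF=(1 − 9/991·(0))/(1+9/991) = 991/1000 ≈ 0.991000
step 2 [1y] zero: DF = P = 9773/10000 ≈ 0.977300
step 3 [1.5y] zero: DF = P = 4729/5000 ≈ 0.945800
step 4 [2y] zero: DF = P = 4563/5000 ≈ 0.912600
step 5 [2.5y] bond c/2=33/800: DF=(1758293/1600000 − 33/800·(0.991000+0.977300+0.945800+0.912600))/(1+33/800) = 4519/5000 ≈ 0.903800
step 6 [3y] swap r/2=1227/56078: DF=(1 − 1227/56078·(0.991000+0.977300+0.945800+0.912600+0.903800))/(1+1227/56078) = 8773/10000 ≈ 0.877300
step 7 [3.5y] swap r/2=268/10745: DF=(1 − 268/10745·(0.991000+0.977300+0.945800+0.912600+0.903800+0.877300))/(1+268/10745) = 1049/1250 ≈ 0.839200
step 8 [4y] zero: DF = P = 7929/10000 ≈ 0.792900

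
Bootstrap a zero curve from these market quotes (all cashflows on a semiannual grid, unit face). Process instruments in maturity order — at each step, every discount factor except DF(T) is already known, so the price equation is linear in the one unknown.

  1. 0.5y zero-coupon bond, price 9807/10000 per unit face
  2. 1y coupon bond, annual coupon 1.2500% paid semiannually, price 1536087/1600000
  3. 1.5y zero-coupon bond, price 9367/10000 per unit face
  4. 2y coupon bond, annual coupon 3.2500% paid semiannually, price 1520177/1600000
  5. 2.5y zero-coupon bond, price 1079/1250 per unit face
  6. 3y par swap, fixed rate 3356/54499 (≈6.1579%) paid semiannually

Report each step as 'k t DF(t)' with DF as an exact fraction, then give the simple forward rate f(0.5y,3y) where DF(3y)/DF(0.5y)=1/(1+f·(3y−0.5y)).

1 1/2 9807/10000
2 1 237/250
3 3/2 9367/10000
4 2 8891/10000
5 5/2 1079/1250
6 3 4161/5000
f(0.5y,3y) = ((9807/10000)/(4161/5000) − 1)/(5/2) = 99/1387 ≈ 7.1377%

step 1 [0.5y] zero: DF = P = 9807/10000 ≈ 0.980700
step 2 [1y] bond c/2=1/160: DF=(1536087/1600000 − 1/160·(0.980700))/(1+1/160) = 237/250 ≈ 0.948000
step 3 [1.5y] zero: DF = P = 9367/10000 ≈ 0.936700
step 4 [2y] bond c/2=13/800: DF=(1520177/1600000 − 13/800·(0.980700+0.948000+0.936700))/(1+13/800) = 8891/10000 ≈ 0.889100
step 5 [2.5y] zero: DF = P = 1079/1250 ≈ 0.863200
step 6 [3y] swap r/2=1678/54499: DF=(1 − 1678/54499·(0.980700+0.948000+0.936700+0.889100+0.863200))/(1+1678/54499) = 4161/5000 ≈ 0.832200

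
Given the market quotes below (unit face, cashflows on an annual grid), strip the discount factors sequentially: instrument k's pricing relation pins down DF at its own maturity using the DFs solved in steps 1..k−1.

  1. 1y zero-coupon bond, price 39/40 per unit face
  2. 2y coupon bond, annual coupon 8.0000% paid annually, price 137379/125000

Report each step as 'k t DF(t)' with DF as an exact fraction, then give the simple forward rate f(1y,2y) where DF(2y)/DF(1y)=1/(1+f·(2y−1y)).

1 1 39/40
2 2 4727/5000
f(1y,2y) = ((39/40)/(4727/5000) − 1)/(1) = 148/4727 ≈ 3.1309%

step 1 [1y] zero: DF = P = 39/40 ≈ 0.975000
step 2 [2y] bond c/1=2/25: DF=(137379/125000 − 2/25·(0.975000))/(1+2/25) = 4727/5000 ≈ 0.945400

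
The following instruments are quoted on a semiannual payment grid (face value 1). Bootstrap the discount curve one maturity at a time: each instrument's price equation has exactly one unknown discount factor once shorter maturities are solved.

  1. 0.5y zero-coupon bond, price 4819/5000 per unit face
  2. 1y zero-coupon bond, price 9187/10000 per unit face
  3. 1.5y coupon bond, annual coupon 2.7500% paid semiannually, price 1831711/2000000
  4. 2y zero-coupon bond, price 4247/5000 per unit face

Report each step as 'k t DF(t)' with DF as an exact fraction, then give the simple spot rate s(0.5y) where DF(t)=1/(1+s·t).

step 1 [0.5y] zero: DF = P = 4819/5000 ≈ 0.963800
step 2 [1y] zero: DF = P = 9187/10000 ≈ 0.918700
step 3 [1.5y] bond c/2=11/800: DF=(1831711/2000000 − 11/800·(0.963800+0.918700))/(1+11/800) = 8779/10000 ≈ 0.877900
step 4 [2y] zero: DF = P = 4247/5000 ≈ 0.849400

1 1/2 4819/5000
2 1 9187/10000
3 3/2 8779/10000
4 2 4247/5000
s(0.5y) = (1/(4819/5000) − 1)/(1/2) = 362/4819 ≈ 7.5119%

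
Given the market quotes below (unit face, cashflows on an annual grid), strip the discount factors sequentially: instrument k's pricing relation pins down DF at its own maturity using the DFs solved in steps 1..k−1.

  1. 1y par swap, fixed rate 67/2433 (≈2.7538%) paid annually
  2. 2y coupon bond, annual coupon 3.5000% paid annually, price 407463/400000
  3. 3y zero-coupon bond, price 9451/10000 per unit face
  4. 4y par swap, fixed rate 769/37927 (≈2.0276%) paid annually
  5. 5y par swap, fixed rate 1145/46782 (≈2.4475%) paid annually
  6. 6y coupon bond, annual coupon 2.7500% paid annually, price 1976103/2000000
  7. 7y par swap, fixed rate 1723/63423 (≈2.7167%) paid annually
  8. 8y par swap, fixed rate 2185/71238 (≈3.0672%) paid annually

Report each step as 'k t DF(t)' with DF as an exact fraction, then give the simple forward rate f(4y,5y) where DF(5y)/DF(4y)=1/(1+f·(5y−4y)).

1 1 2433/2500
2 2 9513/10000
3 3 9451/10000
4 4 9231/10000
5 5 1771/2000
6 6 2091/2500
7 7 8277/10000
8 8 1563/2000
f(4y,5y) = ((9231/10000)/(1771/2000) − 1)/(1) = 376/8855 ≈ 4.2462%

step 1 [1y] swap r/1=67/2433: DF=(1 − 67/2433·(0))/(1+67/2433) = 2433/2500 ≈ 0.973200
step 2 [2y] bond c/1=7/200: DF=(407463/400000 − 7/200·(0.973200))/(1+7/200) = 9513/10000 ≈ 0.951300
step 3 [3y] zero: DF = P = 9451/10000 ≈ 0.945100
step 4 [4y] swap r/1=769/37927: DF=(1 − 769/37927·(0.973200+0.951300+0.945100))/(1+769/37927) = 9231/10000 ≈ 0.923100
step 5 [5y] swap r/1=1145/46782: DF=(1 − 1145/46782·(0.973200+0.951300+0.945100+0.923100))/(1+1145/46782) = 1771/2000 ≈ 0.885500
step 6 [6y] bond c/1=11/400: DF=(1976103/2000000 − 11/400·(0.973200+0.951300+0.945100+0.923100+0.885500))/(1+11/400) = 2091/2500 ≈ 0.836400
step 7 [7y] swap r/1=1723/63423: DF=(1 − 1723/63423·(0.973200+0.951300+0.945100+0.923100+0.885500+0.836400))/(1+1723/63423) = 8277/10000 ≈ 0.827700
step 8 [8y] swap r/1=2185/71238: DF=(1 − 2185/71238·(0.973200+0.951300+0.945100+0.923100+0.885500+0.836400+0.827700))/(1+2185/71238) = 1563/2000 ≈ 0.781500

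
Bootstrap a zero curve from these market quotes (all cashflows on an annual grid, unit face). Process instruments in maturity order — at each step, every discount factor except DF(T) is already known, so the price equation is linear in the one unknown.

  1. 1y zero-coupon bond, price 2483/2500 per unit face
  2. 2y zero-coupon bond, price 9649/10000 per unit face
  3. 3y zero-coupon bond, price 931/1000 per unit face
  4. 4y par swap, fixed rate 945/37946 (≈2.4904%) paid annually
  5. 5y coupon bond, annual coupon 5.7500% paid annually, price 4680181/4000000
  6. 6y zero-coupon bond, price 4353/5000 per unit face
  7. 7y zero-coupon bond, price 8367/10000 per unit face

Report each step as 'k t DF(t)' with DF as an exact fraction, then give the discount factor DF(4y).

1 1 2483/2500
2 2 9649/10000
3 3 931/1000
4 4 1811/2000
5 5 9001/10000
6 6 4353/5000
7 7 8367/10000
DF(4y) = 1811/2000 ≈ 0.905500

step 1 [1y] zero: DF = P = 2483/2500 ≈ 0.993200
step 2 [2y] zero: DF = P = 9649/10000 ≈ 0.964900
step 3 [3y] zero: DF = P = 931/1000 ≈ 0.931000
step 4 [4y] swap r/1=945/37946: DF=(1 − 945/37946·(0.993200+0.964900+0.931000))/(1+945/37946) = 1811/2000 ≈ 0.905500
step 5 [5y] bond c/1=23/400: DF=(4680181/4000000 − 23/400·(0.993200+0.964900+0.931000+0.905500))/(1+23/400) = 9001/10000 ≈ 0.900100
step 6 [6y] zero: DF = P = 4353/5000 ≈ 0.870600
step 7 [7y] zero: DF = P = 8367/10000 ≈ 0.836700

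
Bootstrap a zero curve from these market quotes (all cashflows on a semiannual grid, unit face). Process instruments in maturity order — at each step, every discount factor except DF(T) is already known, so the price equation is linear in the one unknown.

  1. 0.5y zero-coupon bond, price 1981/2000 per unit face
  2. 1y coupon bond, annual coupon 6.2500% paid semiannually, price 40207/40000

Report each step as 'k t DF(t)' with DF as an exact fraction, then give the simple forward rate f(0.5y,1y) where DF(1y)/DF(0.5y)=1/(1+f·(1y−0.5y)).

1 1/2 1981/2000
2 1 9447/10000
f(0.5y,1y) = ((1981/2000)/(9447/10000) − 1)/(1/2) = 916/9447 ≈ 9.6962%

step 1 [0.5y] zero: DF = P = 1981/2000 ≈ 0.990500
step 2 [1y] bond c/2=1/32: DF=(40207/40000 − 1/32·(0.990500))/(1+1/32) = 9447/10000 ≈ 0.944700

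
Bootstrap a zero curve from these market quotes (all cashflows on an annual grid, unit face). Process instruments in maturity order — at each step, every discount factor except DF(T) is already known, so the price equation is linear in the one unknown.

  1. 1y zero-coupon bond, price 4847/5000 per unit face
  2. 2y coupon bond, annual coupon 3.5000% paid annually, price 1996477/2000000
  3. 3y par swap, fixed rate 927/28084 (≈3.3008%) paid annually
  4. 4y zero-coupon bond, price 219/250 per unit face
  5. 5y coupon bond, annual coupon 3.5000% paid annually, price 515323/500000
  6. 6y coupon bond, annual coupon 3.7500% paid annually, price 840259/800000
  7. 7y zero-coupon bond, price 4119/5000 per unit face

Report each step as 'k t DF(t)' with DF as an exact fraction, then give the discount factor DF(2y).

step 1 [1y] zero: DF = P = 4847/5000 ≈ 0.969400
step 2 [2y] bond c/1=7/200: DF=(1996477/2000000 − 7/200·(0.969400))/(1+7/200) = 9317/10000 ≈ 0.931700
step 3 [3y] swap r/1=927/28084: DF=(1 − 927/28084·(0.969400+0.931700))/(1+927/28084) = 9073/10000 ≈ 0.907300
step 4 [4y] zero: DF = P = 219/250 ≈ 0.876000
step 5 [5y] bond c/1=7/200: DF=(515323/500000 − 7/200·(0.969400+0.931700+0.907300+0.876000))/(1+7/200) = 1089/1250 ≈ 0.871200
step 6 [6y] bond c/1=3/80: DF=(840259/800000 − 3/80·(0.969400+0.931700+0.907300+0.876000+0.871200))/(1+3/80) = 8477/10000 ≈ 0.847700
step 7 [7y] zero: DF = P = 4119/5000 ≈ 0.823800

1 1 4847/5000
2 2 9317/10000
3 3 9073/10000
4 4 219/250
5 5 1089/1250
6 6 8477/10000
7 7 4119/5000
DF(2y) = 9317/10000 ≈ 0.931700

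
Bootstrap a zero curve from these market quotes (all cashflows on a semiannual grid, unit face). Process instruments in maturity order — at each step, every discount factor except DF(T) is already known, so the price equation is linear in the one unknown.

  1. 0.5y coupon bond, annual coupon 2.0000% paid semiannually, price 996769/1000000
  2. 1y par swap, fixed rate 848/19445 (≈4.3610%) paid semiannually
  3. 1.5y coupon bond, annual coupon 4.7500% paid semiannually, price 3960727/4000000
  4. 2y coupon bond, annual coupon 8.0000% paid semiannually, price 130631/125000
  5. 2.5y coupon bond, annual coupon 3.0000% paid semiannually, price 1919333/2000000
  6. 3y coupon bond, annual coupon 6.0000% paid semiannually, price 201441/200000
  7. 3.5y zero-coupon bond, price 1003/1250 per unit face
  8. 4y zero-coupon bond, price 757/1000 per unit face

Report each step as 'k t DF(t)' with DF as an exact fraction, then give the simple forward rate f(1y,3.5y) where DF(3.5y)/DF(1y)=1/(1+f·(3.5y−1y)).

step 1 [0.5y] bond c/2=1/100: DF=(996769/1000000 − 1/100·(0))/(1+1/100) = 9869/10000 ≈ 0.986900
step 2 [1y] swap r/2=424/19445: DF=(1 − 424/19445·(0.986900))/(1+424/19445) = 1197/1250 ≈ 0.957600
step 3 [1.5y] bond c/2=19/800: DF=(3960727/4000000 − 19/800·(0.986900+0.957600))/(1+19/800) = 9221/10000 ≈ 0.922100
step 4 [2y] bond c/2=1/25: DF=(130631/125000 − 1/25·(0.986900+0.957600+0.922100))/(1+1/25) = 4473/5000 ≈ 0.894600
step 5 [2.5y] bond c/2=3/200: DF=(1919333/2000000 − 3/200·(0.986900+0.957600+0.922100+0.894600))/(1+3/200) = 8899/10000 ≈ 0.889900
step 6 [3y] bond c/2=3/100: DF=(201441/200000 − 3/100·(0.986900+0.957600+0.922100+0.894600+0.889900))/(1+3/100) = 1053/1250 ≈ 0.842400
step 7 [3.5y] zero: DF = P = 1003/1250 ≈ 0.802400
step 8 [4y] zero: DF = P = 757/1000 ≈ 0.757000

1 1/2 9869/10000
2 1 1197/1250
3 3/2 9221/10000
4 2 4473/5000
5 5/2 8899/10000
6 3 1053/1250
7 7/2 1003/1250
8 4 757/1000
f(1y,3.5y) = ((1197/1250)/(1003/1250) − 1)/(5/2) = 388/5015 ≈ 7.7368%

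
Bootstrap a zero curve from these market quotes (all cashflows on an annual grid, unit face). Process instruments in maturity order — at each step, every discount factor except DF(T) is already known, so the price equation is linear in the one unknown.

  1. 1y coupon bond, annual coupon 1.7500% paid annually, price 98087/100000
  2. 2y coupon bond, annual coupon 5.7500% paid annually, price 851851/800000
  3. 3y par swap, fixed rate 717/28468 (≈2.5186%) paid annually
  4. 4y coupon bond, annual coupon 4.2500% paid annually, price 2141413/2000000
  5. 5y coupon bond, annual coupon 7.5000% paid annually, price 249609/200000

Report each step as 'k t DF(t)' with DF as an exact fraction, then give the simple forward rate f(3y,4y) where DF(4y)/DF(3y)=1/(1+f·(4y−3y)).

1 1 241/250
2 2 1909/2000
3 3 9283/10000
4 4 911/1000
5 5 2247/2500
f(3y,4y) = ((9283/10000)/(911/1000) − 1)/(1) = 173/9110 ≈ 1.8990%

step 1 [1y] bond c/1=7/400: DF=(98087/100000 − 7/400·(0))/(1+7/400) = 241/250 ≈ 0.964000
step 2 [2y] bond c/1=23/400: DF=(851851/800000 − 23/400·(0.964000))/(1+23/400) = 1909/2000 ≈ 0.954500
step 3 [3y] swap r/1=717/28468: DF=(1 − 717/28468·(0.964000+0.954500))/(1+717/28468) = 9283/10000 ≈ 0.928300
step 4 [4y] bond c/1=17/400: DF=(2141413/2000000 − 17/400·(0.964000+0.954500+0.928300))/(1+17/400) = 911/1000 ≈ 0.911000
step 5 [5y] bond c/1=3/40: DF=(249609/200000 − 3/40·(0.964000+0.954500+0.928300+0.911000))/(1+3/40) = 2247/2500 ≈ 0.898800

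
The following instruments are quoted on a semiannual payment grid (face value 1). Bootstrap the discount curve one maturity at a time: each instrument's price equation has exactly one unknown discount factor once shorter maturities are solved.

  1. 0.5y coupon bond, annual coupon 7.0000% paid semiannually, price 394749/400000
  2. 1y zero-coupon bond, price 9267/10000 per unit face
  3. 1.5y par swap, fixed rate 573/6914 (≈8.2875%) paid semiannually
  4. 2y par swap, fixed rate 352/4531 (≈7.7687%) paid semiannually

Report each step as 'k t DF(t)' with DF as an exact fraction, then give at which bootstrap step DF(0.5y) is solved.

step 1 [0.5y] bond c/2=7/200: DF=(394749/400000 − 7/200·(0))/(1+7/200) = 1907/2000 ≈ 0.953500
step 2 [1y] zero: DF = P = 9267/10000 ≈ 0.926700
step 3 [1.5y] swap r/2=573/13828: DF=(1 − 573/13828·(0.953500+0.926700))/(1+573/13828) = 4427/5000 ≈ 0.885400
step 4 [2y] swap r/2=176/4531: DF=(1 − 176/4531·(0.953500+0.926700+0.885400))/(1+176/4531) = 537/625 ≈ 0.859200

1 1/2 1907/2000
2 1 9267/10000
3 3/2 4427/5000
4 2 537/625
DF(0.5y) is solved at step 1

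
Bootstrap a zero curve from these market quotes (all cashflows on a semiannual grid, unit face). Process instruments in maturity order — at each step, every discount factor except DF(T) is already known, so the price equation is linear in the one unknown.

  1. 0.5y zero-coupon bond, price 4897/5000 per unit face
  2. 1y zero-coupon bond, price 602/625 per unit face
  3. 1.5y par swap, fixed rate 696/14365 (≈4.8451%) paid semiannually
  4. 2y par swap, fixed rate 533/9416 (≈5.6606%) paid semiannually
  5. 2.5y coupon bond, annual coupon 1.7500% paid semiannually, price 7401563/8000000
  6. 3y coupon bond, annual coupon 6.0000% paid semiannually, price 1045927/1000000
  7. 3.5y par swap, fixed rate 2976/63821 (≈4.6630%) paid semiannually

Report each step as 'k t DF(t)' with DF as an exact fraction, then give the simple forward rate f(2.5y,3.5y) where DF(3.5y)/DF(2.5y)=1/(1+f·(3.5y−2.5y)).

1 1/2 4897/5000
2 1 602/625
3 3/2 1163/1250
4 2 4467/5000
5 5/2 1769/2000
6 3 22/25
7 7/2 532/625
f(2.5y,3.5y) = ((1769/2000)/(532/625) − 1)/(1) = 333/8512 ≈ 3.9121%

step 1 [0.5y] zero: DF = P = 4897/5000 ≈ 0.979400
step 2 [1y] zero: DF = P = 602/625 ≈ 0.963200
step 3 [1.5y] swap r/2=348/14365: DF=(1 − 348/14365·(0.979400+0.963200))/(1+348/14365) = 1163/1250 ≈ 0.930400
step 4 [2y] swap r/2=533/18832: DF=(1 − 533/18832·(0.979400+0.963200+0.930400))/(1+533/18832) = 4467/5000 ≈ 0.893400
step 5 [2.5y] bond c/2=7/800: DF=(7401563/8000000 − 7/800·(0.979400+0.963200+0.930400+0.893400))/(1+7/800) = 1769/2000 ≈ 0.884500
step 6 [3y] bond c/2=3/100: DF=(1045927/1000000 − 3/100·(0.979400+0.963200+0.930400+0.893400+0.884500))/(1+3/100) = 22/25 ≈ 0.880000
step 7 [3.5y] swap r/2=1488/63821: DF=(1 − 1488/63821·(0.979400+0.963200+0.930400+0.893400+0.884500+0.880000))/(1+1488/63821) = 532/625 ≈ 0.851200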